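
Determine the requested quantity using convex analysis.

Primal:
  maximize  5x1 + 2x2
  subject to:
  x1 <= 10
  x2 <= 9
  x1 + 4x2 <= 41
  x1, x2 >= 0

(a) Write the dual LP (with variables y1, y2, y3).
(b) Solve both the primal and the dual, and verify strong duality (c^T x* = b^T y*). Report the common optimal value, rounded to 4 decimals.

The standard primal-dual pair for 'max c^T x s.t. A x <= b, x >= 0' is:
  Dual:  min b^T y  s.t.  A^T y >= c,  y >= 0.

So the dual LP is:
  minimize  10y1 + 9y2 + 41y3
  subject to:
    y1 + y3 >= 5
    y2 + 4y3 >= 2
    y1, y2, y3 >= 0

Solving the primal: x* = (10, 7.75).
  primal value c^T x* = 65.5.
Solving the dual: y* = (4.5, 0, 0.5).
  dual value b^T y* = 65.5.
Strong duality: c^T x* = b^T y*. Confirmed.

65.5


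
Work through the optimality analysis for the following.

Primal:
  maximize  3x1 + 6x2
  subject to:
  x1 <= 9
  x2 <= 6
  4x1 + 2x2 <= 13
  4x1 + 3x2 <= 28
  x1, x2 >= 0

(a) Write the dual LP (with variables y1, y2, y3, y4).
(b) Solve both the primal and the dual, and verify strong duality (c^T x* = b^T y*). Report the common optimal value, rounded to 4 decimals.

The standard primal-dual pair for 'max c^T x s.t. A x <= b, x >= 0' is:
  Dual:  min b^T y  s.t.  A^T y >= c,  y >= 0.

So the dual LP is:
  minimize  9y1 + 6y2 + 13y3 + 28y4
  subject to:
    y1 + 4y3 + 4y4 >= 3
    y2 + 2y3 + 3y4 >= 6
    y1, y2, y3, y4 >= 0

Solving the primal: x* = (0.25, 6).
  primal value c^T x* = 36.75.
Solving the dual: y* = (0, 4.5, 0.75, 0).
  dual value b^T y* = 36.75.
Strong duality: c^T x* = b^T y*. Confirmed.

36.75


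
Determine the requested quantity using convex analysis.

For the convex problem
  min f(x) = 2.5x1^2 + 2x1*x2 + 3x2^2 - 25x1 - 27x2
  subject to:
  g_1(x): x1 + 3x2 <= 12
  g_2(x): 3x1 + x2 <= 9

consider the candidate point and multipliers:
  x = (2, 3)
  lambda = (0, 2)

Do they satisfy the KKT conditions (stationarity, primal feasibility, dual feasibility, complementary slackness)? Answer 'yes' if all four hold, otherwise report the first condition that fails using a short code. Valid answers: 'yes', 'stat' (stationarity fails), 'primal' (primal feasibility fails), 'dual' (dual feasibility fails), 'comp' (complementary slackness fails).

Gradient of f: grad f(x) = Q x + c = (-9, -5)
Constraint values g_i(x) = a_i^T x - b_i:
  g_1((2, 3)) = -1
  g_2((2, 3)) = 0
Stationarity residual: grad f(x) + sum_i lambda_i a_i = (-3, -3)
  -> stationarity FAILS
Primal feasibility (all g_i <= 0): OK
Dual feasibility (all lambda_i >= 0): OK
Complementary slackness (lambda_i * g_i(x) = 0 for all i): OK

Verdict: the first failing condition is stationarity -> stat.

stat


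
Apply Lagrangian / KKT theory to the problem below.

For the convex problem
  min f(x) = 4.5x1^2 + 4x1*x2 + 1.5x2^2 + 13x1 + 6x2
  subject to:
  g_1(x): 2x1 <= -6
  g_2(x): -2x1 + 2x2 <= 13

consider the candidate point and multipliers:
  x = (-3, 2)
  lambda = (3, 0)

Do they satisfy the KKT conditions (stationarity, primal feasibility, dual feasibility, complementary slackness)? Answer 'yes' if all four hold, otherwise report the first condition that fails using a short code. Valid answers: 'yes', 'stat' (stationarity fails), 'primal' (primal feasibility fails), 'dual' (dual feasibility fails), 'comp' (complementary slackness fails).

Gradient of f: grad f(x) = Q x + c = (-6, 0)
Constraint values g_i(x) = a_i^T x - b_i:
  g_1((-3, 2)) = 0
  g_2((-3, 2)) = -3
Stationarity residual: grad f(x) + sum_i lambda_i a_i = (0, 0)
  -> stationarity OK
Primal feasibility (all g_i <= 0): OK
Dual feasibility (all lambda_i >= 0): OK
Complementary slackness (lambda_i * g_i(x) = 0 for all i): OK

Verdict: yes, KKT holds.

yes


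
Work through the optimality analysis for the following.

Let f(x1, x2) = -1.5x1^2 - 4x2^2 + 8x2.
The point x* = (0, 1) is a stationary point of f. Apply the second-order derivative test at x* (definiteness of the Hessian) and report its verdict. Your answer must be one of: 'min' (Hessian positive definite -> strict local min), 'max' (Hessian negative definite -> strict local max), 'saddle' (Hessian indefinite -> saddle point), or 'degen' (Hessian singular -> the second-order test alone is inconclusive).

Compute the Hessian H = grad^2 f:
  H = [[-3, 0], [0, -8]]
Verify stationarity: grad f(x*) = H x* + g = (0, 0).
Eigenvalues of H: -8, -3.
Both eigenvalues < 0, so H is negative definite -> x* is a strict local max.

max


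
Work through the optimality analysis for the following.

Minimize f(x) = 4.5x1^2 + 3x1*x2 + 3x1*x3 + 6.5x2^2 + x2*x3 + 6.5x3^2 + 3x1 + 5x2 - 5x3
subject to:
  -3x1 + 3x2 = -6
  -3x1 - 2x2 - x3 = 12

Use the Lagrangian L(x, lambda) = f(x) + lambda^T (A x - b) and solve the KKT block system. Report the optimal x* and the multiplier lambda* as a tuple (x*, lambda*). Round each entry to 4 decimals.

Form the Lagrangian:
  L(x, lambda) = (1/2) x^T Q x + c^T x + lambda^T (A x - b)
Stationarity (grad_x L = 0): Q x + c + A^T lambda = 0.
Primal feasibility: A x = b.

This gives the KKT block system:
  [ Q   A^T ] [ x     ]   [-c ]
  [ A    0  ] [ lambda ] = [ b ]

Solving the linear system:
  x*      = (-1.5942, -3.5942, -0.0288)
  lambda* = (6.345, -13.7508)
  f(x*)   = 90.2348

x* = (-1.5942, -3.5942, -0.0288), lambda* = (6.345, -13.7508)


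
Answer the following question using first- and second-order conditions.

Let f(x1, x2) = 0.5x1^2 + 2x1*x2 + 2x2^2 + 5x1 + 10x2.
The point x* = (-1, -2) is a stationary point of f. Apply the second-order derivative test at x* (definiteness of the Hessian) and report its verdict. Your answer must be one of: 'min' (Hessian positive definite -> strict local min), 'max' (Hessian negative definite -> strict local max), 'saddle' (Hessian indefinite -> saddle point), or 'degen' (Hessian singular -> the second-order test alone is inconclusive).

Compute the Hessian H = grad^2 f:
  H = [[1, 2], [2, 4]]
Verify stationarity: grad f(x*) = H x* + g = (0, 0).
Eigenvalues of H: 0, 5.
H has a zero eigenvalue (singular; positive semidefinite but not definite), so H is neither positive definite, negative definite, nor indefinite. The second-order test alone is inconclusive -> degen.
(Indeed, f is constant along the null direction of H through x*, so x* is not a strict local extremum.)

degen


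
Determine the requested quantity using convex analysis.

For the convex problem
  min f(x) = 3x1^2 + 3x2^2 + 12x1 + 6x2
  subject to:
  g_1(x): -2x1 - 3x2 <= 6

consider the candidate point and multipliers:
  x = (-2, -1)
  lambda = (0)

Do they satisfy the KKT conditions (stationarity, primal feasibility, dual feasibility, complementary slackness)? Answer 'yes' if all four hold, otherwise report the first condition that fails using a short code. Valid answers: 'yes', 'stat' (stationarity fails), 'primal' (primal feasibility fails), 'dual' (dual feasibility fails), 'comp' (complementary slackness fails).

Gradient of f: grad f(x) = Q x + c = (0, 0)
Constraint values g_i(x) = a_i^T x - b_i:
  g_1((-2, -1)) = 1
Stationarity residual: grad f(x) + sum_i lambda_i a_i = (0, 0)
  -> stationarity OK
Primal feasibility (all g_i <= 0): FAILS
Dual feasibility (all lambda_i >= 0): OK
Complementary slackness (lambda_i * g_i(x) = 0 for all i): OK

Verdict: the first failing condition is primal_feasibility -> primal.

primal


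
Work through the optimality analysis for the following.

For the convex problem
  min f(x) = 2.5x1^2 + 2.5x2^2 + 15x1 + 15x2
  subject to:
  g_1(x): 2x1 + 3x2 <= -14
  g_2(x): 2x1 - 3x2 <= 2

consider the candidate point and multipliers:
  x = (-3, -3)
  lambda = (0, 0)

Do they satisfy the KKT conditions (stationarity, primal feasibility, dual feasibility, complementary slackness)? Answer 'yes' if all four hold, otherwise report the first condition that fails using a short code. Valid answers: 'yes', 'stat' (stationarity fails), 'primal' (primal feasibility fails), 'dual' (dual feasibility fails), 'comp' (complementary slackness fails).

Gradient of f: grad f(x) = Q x + c = (0, 0)
Constraint values g_i(x) = a_i^T x - b_i:
  g_1((-3, -3)) = -1
  g_2((-3, -3)) = 1
Stationarity residual: grad f(x) + sum_i lambda_i a_i = (0, 0)
  -> stationarity OK
Primal feasibility (all g_i <= 0): FAILS
Dual feasibility (all lambda_i >= 0): OK
Complementary slackness (lambda_i * g_i(x) = 0 for all i): OK

Verdict: the first failing condition is primal_feasibility -> primal.

primal


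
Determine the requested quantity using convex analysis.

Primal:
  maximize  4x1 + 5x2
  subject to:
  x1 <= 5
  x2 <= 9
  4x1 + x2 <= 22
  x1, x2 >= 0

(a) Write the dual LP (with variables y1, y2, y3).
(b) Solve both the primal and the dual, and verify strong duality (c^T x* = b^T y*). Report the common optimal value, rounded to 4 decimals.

The standard primal-dual pair for 'max c^T x s.t. A x <= b, x >= 0' is:
  Dual:  min b^T y  s.t.  A^T y >= c,  y >= 0.

So the dual LP is:
  minimize  5y1 + 9y2 + 22y3
  subject to:
    y1 + 4y3 >= 4
    y2 + y3 >= 5
    y1, y2, y3 >= 0

Solving the primal: x* = (3.25, 9).
  primal value c^T x* = 58.
Solving the dual: y* = (0, 4, 1).
  dual value b^T y* = 58.
Strong duality: c^T x* = b^T y*. Confirmed.

58


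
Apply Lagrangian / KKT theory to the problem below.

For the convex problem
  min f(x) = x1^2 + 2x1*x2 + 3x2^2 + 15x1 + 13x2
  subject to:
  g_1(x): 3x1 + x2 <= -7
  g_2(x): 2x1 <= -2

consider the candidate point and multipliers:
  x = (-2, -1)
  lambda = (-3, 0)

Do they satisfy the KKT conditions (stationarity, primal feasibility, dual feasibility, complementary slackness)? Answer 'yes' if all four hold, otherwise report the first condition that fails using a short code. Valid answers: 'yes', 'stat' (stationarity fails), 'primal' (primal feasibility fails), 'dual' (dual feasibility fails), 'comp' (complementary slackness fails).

Gradient of f: grad f(x) = Q x + c = (9, 3)
Constraint values g_i(x) = a_i^T x - b_i:
  g_1((-2, -1)) = 0
  g_2((-2, -1)) = -2
Stationarity residual: grad f(x) + sum_i lambda_i a_i = (0, 0)
  -> stationarity OK
Primal feasibility (all g_i <= 0): OK
Dual feasibility (all lambda_i >= 0): FAILS
Complementary slackness (lambda_i * g_i(x) = 0 for all i): OK

Verdict: the first failing condition is dual_feasibility -> dual.

dual


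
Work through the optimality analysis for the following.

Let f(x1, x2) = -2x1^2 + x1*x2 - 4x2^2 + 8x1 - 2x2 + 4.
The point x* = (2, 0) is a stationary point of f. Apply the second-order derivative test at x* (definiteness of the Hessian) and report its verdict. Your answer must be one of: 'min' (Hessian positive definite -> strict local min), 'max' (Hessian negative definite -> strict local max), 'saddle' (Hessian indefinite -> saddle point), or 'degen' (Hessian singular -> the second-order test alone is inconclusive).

Compute the Hessian H = grad^2 f:
  H = [[-4, 1], [1, -8]]
Verify stationarity: grad f(x*) = H x* + g = (0, 0).
Eigenvalues of H: -8.2361, -3.7639.
Both eigenvalues < 0, so H is negative definite -> x* is a strict local max.

max


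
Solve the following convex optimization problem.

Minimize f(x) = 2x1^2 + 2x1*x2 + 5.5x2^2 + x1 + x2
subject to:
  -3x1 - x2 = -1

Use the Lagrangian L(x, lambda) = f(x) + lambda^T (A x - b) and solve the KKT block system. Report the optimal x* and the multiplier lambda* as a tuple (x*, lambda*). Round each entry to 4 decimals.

Form the Lagrangian:
  L(x, lambda) = (1/2) x^T Q x + c^T x + lambda^T (A x - b)
Stationarity (grad_x L = 0): Q x + c + A^T lambda = 0.
Primal feasibility: A x = b.

This gives the KKT block system:
  [ Q   A^T ] [ x     ]   [-c ]
  [ A    0  ] [ lambda ] = [ b ]

Solving the linear system:
  x*      = (0.3626, -0.0879)
  lambda* = (0.7582)
  f(x*)   = 0.5165

x* = (0.3626, -0.0879), lambda* = (0.7582)


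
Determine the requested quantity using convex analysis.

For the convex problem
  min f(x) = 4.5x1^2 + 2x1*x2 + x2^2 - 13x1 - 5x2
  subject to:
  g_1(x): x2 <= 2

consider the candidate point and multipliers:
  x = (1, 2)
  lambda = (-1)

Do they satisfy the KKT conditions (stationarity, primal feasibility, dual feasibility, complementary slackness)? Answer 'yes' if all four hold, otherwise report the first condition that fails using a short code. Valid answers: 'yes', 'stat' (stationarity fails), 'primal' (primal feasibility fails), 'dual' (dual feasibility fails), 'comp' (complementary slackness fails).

Gradient of f: grad f(x) = Q x + c = (0, 1)
Constraint values g_i(x) = a_i^T x - b_i:
  g_1((1, 2)) = 0
Stationarity residual: grad f(x) + sum_i lambda_i a_i = (0, 0)
  -> stationarity OK
Primal feasibility (all g_i <= 0): OK
Dual feasibility (all lambda_i >= 0): FAILS
Complementary slackness (lambda_i * g_i(x) = 0 for all i): OK

Verdict: the first failing condition is dual_feasibility -> dual.

dual


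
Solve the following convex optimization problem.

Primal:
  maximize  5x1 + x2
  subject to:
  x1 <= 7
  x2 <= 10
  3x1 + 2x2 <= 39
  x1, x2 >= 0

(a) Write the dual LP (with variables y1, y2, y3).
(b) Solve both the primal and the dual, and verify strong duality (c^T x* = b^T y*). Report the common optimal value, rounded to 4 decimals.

The standard primal-dual pair for 'max c^T x s.t. A x <= b, x >= 0' is:
  Dual:  min b^T y  s.t.  A^T y >= c,  y >= 0.

So the dual LP is:
  minimize  7y1 + 10y2 + 39y3
  subject to:
    y1 + 3y3 >= 5
    y2 + 2y3 >= 1
    y1, y2, y3 >= 0

Solving the primal: x* = (7, 9).
  primal value c^T x* = 44.
Solving the dual: y* = (3.5, 0, 0.5).
  dual value b^T y* = 44.
Strong duality: c^T x* = b^T y*. Confirmed.

44


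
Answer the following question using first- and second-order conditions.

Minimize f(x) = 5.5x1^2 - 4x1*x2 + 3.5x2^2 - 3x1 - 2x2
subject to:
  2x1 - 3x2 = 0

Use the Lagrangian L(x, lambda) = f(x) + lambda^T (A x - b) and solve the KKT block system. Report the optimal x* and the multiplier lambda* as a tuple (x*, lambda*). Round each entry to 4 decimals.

Form the Lagrangian:
  L(x, lambda) = (1/2) x^T Q x + c^T x + lambda^T (A x - b)
Stationarity (grad_x L = 0): Q x + c + A^T lambda = 0.
Primal feasibility: A x = b.

This gives the KKT block system:
  [ Q   A^T ] [ x     ]   [-c ]
  [ A    0  ] [ lambda ] = [ b ]

Solving the linear system:
  x*      = (0.4937, 0.3291)
  lambda* = (-0.557)
  f(x*)   = -1.0696

x* = (0.4937, 0.3291), lambda* = (-0.557)


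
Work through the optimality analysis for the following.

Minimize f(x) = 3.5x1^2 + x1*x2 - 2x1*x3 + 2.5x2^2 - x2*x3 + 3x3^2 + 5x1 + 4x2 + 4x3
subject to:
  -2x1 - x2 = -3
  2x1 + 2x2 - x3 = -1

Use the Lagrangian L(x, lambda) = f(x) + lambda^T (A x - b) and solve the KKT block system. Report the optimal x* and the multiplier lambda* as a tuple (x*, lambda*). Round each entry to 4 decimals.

Form the Lagrangian:
  L(x, lambda) = (1/2) x^T Q x + c^T x + lambda^T (A x - b)
Stationarity (grad_x L = 0): Q x + c + A^T lambda = 0.
Primal feasibility: A x = b.

This gives the KKT block system:
  [ Q   A^T ] [ x     ]   [-c ]
  [ A    0  ] [ lambda ] = [ b ]

Solving the linear system:
  x*      = (2.4681, -1.9362, 2.0638)
  lambda* = (21.4894, 13.383)
  f(x*)   = 45.3511

x* = (2.4681, -1.9362, 2.0638), lambda* = (21.4894, 13.383)


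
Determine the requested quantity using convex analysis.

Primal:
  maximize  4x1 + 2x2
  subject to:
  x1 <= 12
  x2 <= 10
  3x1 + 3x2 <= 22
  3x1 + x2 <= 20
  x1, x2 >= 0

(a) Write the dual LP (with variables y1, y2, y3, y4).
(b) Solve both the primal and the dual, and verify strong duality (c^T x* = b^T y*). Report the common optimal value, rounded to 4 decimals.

The standard primal-dual pair for 'max c^T x s.t. A x <= b, x >= 0' is:
  Dual:  min b^T y  s.t.  A^T y >= c,  y >= 0.

So the dual LP is:
  minimize  12y1 + 10y2 + 22y3 + 20y4
  subject to:
    y1 + 3y3 + 3y4 >= 4
    y2 + 3y3 + y4 >= 2
    y1, y2, y3, y4 >= 0

Solving the primal: x* = (6.3333, 1).
  primal value c^T x* = 27.3333.
Solving the dual: y* = (0, 0, 0.3333, 1).
  dual value b^T y* = 27.3333.
Strong duality: c^T x* = b^T y*. Confirmed.

27.3333


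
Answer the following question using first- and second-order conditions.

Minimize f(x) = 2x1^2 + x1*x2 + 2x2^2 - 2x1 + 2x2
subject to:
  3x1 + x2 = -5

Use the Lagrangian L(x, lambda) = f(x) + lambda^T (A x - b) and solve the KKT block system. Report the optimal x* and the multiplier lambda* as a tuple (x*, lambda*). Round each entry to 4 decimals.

Form the Lagrangian:
  L(x, lambda) = (1/2) x^T Q x + c^T x + lambda^T (A x - b)
Stationarity (grad_x L = 0): Q x + c + A^T lambda = 0.
Primal feasibility: A x = b.

This gives the KKT block system:
  [ Q   A^T ] [ x     ]   [-c ]
  [ A    0  ] [ lambda ] = [ b ]

Solving the linear system:
  x*      = (-1.3824, -0.8529)
  lambda* = (2.7941)
  f(x*)   = 7.5147

x* = (-1.3824, -0.8529), lambda* = (2.7941)


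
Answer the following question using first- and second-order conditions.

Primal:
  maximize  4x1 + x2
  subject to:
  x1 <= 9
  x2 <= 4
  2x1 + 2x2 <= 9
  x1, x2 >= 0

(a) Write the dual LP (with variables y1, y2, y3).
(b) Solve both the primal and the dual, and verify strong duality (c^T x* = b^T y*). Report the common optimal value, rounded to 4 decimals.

The standard primal-dual pair for 'max c^T x s.t. A x <= b, x >= 0' is:
  Dual:  min b^T y  s.t.  A^T y >= c,  y >= 0.

So the dual LP is:
  minimize  9y1 + 4y2 + 9y3
  subject to:
    y1 + 2y3 >= 4
    y2 + 2y3 >= 1
    y1, y2, y3 >= 0

Solving the primal: x* = (4.5, 0).
  primal value c^T x* = 18.
Solving the dual: y* = (0, 0, 2).
  dual value b^T y* = 18.
Strong duality: c^T x* = b^T y*. Confirmed.

18


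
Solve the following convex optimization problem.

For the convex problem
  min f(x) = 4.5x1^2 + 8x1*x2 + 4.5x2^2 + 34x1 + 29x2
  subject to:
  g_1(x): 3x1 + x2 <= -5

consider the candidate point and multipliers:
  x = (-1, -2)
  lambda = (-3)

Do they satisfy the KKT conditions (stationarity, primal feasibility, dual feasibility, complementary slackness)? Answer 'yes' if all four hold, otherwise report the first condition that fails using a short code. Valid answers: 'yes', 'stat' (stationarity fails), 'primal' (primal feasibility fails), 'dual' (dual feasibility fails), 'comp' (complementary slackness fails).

Gradient of f: grad f(x) = Q x + c = (9, 3)
Constraint values g_i(x) = a_i^T x - b_i:
  g_1((-1, -2)) = 0
Stationarity residual: grad f(x) + sum_i lambda_i a_i = (0, 0)
  -> stationarity OK
Primal feasibility (all g_i <= 0): OK
Dual feasibility (all lambda_i >= 0): FAILS
Complementary slackness (lambda_i * g_i(x) = 0 for all i): OK

Verdict: the first failing condition is dual_feasibility -> dual.

dual


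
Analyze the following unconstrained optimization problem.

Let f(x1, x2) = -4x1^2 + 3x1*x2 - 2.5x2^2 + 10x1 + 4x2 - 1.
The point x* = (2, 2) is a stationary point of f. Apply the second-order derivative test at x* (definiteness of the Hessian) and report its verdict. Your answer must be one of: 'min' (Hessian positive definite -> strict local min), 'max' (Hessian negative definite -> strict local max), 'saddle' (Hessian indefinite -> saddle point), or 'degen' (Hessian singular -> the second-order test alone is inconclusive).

Compute the Hessian H = grad^2 f:
  H = [[-8, 3], [3, -5]]
Verify stationarity: grad f(x*) = H x* + g = (0, 0).
Eigenvalues of H: -9.8541, -3.1459.
Both eigenvalues < 0, so H is negative definite -> x* is a strict local max.

max


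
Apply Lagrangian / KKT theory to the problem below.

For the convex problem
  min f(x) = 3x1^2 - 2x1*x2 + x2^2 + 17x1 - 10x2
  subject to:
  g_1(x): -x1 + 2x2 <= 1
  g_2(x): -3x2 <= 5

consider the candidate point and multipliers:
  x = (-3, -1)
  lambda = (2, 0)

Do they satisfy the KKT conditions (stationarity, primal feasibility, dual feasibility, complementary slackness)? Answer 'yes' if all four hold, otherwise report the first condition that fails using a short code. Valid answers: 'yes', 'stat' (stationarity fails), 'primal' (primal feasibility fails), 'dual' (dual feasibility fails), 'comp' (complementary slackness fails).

Gradient of f: grad f(x) = Q x + c = (1, -6)
Constraint values g_i(x) = a_i^T x - b_i:
  g_1((-3, -1)) = 0
  g_2((-3, -1)) = -2
Stationarity residual: grad f(x) + sum_i lambda_i a_i = (-1, -2)
  -> stationarity FAILS
Primal feasibility (all g_i <= 0): OK
Dual feasibility (all lambda_i >= 0): OK
Complementary slackness (lambda_i * g_i(x) = 0 for all i): OK

Verdict: the first failing condition is stationarity -> stat.

stat


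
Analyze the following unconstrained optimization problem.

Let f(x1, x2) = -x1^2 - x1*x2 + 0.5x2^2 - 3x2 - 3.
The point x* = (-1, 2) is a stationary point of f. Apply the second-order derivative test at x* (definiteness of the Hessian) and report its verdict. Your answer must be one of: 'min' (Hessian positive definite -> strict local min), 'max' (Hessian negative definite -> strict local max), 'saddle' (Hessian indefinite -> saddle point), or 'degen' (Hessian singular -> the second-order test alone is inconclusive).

Compute the Hessian H = grad^2 f:
  H = [[-2, -1], [-1, 1]]
Verify stationarity: grad f(x*) = H x* + g = (0, 0).
Eigenvalues of H: -2.3028, 1.3028.
Eigenvalues have mixed signs, so H is indefinite -> x* is a saddle point.

saddle


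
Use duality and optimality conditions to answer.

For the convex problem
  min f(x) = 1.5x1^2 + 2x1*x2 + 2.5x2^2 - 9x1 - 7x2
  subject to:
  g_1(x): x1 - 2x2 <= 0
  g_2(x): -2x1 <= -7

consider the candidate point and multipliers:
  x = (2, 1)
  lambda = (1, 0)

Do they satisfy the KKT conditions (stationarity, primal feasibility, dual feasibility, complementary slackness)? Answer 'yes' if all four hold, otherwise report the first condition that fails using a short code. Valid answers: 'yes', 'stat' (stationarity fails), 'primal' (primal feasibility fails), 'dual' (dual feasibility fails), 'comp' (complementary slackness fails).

Gradient of f: grad f(x) = Q x + c = (-1, 2)
Constraint values g_i(x) = a_i^T x - b_i:
  g_1((2, 1)) = 0
  g_2((2, 1)) = 3
Stationarity residual: grad f(x) + sum_i lambda_i a_i = (0, 0)
  -> stationarity OK
Primal feasibility (all g_i <= 0): FAILS
Dual feasibility (all lambda_i >= 0): OK
Complementary slackness (lambda_i * g_i(x) = 0 for all i): OK

Verdict: the first failing condition is primal_feasibility -> primal.

primal


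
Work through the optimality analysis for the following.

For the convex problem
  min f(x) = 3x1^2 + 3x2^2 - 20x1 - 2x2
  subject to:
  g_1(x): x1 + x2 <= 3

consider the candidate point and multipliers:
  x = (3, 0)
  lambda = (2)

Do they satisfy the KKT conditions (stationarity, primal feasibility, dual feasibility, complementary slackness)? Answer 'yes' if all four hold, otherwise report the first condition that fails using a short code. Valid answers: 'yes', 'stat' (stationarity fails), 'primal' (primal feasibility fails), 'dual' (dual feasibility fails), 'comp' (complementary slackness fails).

Gradient of f: grad f(x) = Q x + c = (-2, -2)
Constraint values g_i(x) = a_i^T x - b_i:
  g_1((3, 0)) = 0
Stationarity residual: grad f(x) + sum_i lambda_i a_i = (0, 0)
  -> stationarity OK
Primal feasibility (all g_i <= 0): OK
Dual feasibility (all lambda_i >= 0): OK
Complementary slackness (lambda_i * g_i(x) = 0 for all i): OK

Verdict: yes, KKT holds.

yes


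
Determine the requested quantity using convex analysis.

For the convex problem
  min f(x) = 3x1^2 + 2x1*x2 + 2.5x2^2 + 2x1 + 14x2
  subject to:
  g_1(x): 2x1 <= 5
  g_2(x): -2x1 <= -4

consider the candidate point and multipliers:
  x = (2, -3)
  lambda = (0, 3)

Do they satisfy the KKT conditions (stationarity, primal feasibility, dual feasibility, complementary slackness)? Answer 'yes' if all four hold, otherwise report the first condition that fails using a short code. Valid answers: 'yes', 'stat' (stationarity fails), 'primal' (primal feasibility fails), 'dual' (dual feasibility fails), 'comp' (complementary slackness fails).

Gradient of f: grad f(x) = Q x + c = (8, 3)
Constraint values g_i(x) = a_i^T x - b_i:
  g_1((2, -3)) = -1
  g_2((2, -3)) = 0
Stationarity residual: grad f(x) + sum_i lambda_i a_i = (2, 3)
  -> stationarity FAILS
Primal feasibility (all g_i <= 0): OK
Dual feasibility (all lambda_i >= 0): OK
Complementary slackness (lambda_i * g_i(x) = 0 for all i): OK

Verdict: the first failing condition is stationarity -> stat.

stat


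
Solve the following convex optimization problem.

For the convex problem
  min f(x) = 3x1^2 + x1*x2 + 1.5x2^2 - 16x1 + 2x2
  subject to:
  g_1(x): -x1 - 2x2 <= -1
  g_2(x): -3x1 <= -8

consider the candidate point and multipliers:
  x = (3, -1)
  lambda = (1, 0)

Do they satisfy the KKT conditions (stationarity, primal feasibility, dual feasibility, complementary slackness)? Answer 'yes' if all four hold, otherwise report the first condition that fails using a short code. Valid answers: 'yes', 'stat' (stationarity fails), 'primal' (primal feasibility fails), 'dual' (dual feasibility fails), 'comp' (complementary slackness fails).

Gradient of f: grad f(x) = Q x + c = (1, 2)
Constraint values g_i(x) = a_i^T x - b_i:
  g_1((3, -1)) = 0
  g_2((3, -1)) = -1
Stationarity residual: grad f(x) + sum_i lambda_i a_i = (0, 0)
  -> stationarity OK
Primal feasibility (all g_i <= 0): OK
Dual feasibility (all lambda_i >= 0): OK
Complementary slackness (lambda_i * g_i(x) = 0 for all i): OK

Verdict: yes, KKT holds.

yes


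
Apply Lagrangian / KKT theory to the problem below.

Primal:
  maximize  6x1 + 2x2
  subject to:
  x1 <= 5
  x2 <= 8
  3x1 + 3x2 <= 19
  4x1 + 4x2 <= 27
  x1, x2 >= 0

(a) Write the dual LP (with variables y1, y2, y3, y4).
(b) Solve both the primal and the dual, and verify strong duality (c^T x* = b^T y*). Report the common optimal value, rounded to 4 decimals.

The standard primal-dual pair for 'max c^T x s.t. A x <= b, x >= 0' is:
  Dual:  min b^T y  s.t.  A^T y >= c,  y >= 0.

So the dual LP is:
  minimize  5y1 + 8y2 + 19y3 + 27y4
  subject to:
    y1 + 3y3 + 4y4 >= 6
    y2 + 3y3 + 4y4 >= 2
    y1, y2, y3, y4 >= 0

Solving the primal: x* = (5, 1.3333).
  primal value c^T x* = 32.6667.
Solving the dual: y* = (4, 0, 0.6667, 0).
  dual value b^T y* = 32.6667.
Strong duality: c^T x* = b^T y*. Confirmed.

32.6667


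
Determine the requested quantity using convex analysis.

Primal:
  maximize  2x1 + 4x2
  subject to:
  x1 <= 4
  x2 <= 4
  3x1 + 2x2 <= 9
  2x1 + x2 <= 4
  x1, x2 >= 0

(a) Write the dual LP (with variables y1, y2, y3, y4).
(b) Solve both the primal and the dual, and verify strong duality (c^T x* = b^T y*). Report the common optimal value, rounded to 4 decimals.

The standard primal-dual pair for 'max c^T x s.t. A x <= b, x >= 0' is:
  Dual:  min b^T y  s.t.  A^T y >= c,  y >= 0.

So the dual LP is:
  minimize  4y1 + 4y2 + 9y3 + 4y4
  subject to:
    y1 + 3y3 + 2y4 >= 2
    y2 + 2y3 + y4 >= 4
    y1, y2, y3, y4 >= 0

Solving the primal: x* = (0, 4).
  primal value c^T x* = 16.
Solving the dual: y* = (0, 3, 0, 1).
  dual value b^T y* = 16.
Strong duality: c^T x* = b^T y*. Confirmed.

16


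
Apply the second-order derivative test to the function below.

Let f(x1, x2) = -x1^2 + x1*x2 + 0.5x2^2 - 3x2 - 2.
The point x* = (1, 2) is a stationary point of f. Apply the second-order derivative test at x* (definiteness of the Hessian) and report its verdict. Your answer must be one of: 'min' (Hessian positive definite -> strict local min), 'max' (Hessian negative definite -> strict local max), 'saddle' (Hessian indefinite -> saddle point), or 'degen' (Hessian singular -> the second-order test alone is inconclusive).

Compute the Hessian H = grad^2 f:
  H = [[-2, 1], [1, 1]]
Verify stationarity: grad f(x*) = H x* + g = (0, 0).
Eigenvalues of H: -2.3028, 1.3028.
Eigenvalues have mixed signs, so H is indefinite -> x* is a saddle point.

saddle


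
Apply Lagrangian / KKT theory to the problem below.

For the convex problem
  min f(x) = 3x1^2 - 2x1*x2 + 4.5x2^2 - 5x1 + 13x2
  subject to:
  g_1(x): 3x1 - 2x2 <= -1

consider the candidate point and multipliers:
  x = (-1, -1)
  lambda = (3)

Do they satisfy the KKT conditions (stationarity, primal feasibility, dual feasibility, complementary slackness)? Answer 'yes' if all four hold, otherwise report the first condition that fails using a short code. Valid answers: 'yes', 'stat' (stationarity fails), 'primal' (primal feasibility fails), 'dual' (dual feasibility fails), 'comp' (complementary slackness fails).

Gradient of f: grad f(x) = Q x + c = (-9, 6)
Constraint values g_i(x) = a_i^T x - b_i:
  g_1((-1, -1)) = 0
Stationarity residual: grad f(x) + sum_i lambda_i a_i = (0, 0)
  -> stationarity OK
Primal feasibility (all g_i <= 0): OK
Dual feasibility (all lambda_i >= 0): OK
Complementary slackness (lambda_i * g_i(x) = 0 for all i): OK

Verdict: yes, KKT holds.

yes


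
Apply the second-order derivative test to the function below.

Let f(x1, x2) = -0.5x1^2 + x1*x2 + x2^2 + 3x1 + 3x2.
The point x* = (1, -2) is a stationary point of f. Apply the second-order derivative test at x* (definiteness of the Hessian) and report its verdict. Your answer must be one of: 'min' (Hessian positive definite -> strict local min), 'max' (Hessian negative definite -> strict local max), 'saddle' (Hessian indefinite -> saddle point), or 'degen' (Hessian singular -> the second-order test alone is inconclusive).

Compute the Hessian H = grad^2 f:
  H = [[-1, 1], [1, 2]]
Verify stationarity: grad f(x*) = H x* + g = (0, 0).
Eigenvalues of H: -1.3028, 2.3028.
Eigenvalues have mixed signs, so H is indefinite -> x* is a saddle point.

saddle


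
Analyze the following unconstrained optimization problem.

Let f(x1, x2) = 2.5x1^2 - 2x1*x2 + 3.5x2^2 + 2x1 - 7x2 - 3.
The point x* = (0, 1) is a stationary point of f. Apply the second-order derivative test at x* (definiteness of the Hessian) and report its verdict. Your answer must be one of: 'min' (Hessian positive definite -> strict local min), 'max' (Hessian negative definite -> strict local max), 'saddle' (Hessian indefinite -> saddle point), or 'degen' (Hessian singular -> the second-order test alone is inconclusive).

Compute the Hessian H = grad^2 f:
  H = [[5, -2], [-2, 7]]
Verify stationarity: grad f(x*) = H x* + g = (0, 0).
Eigenvalues of H: 3.7639, 8.2361.
Both eigenvalues > 0, so H is positive definite -> x* is a strict local min.

min


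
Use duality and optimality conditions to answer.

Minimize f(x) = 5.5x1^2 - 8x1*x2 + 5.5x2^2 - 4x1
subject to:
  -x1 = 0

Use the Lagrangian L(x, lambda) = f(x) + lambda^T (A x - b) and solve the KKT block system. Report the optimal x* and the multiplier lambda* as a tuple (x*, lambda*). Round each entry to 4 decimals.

Form the Lagrangian:
  L(x, lambda) = (1/2) x^T Q x + c^T x + lambda^T (A x - b)
Stationarity (grad_x L = 0): Q x + c + A^T lambda = 0.
Primal feasibility: A x = b.

This gives the KKT block system:
  [ Q   A^T ] [ x     ]   [-c ]
  [ A    0  ] [ lambda ] = [ b ]

Solving the linear system:
  x*      = (0, 0)
  lambda* = (-4)
  f(x*)   = 0

x* = (0, 0), lambda* = (-4)


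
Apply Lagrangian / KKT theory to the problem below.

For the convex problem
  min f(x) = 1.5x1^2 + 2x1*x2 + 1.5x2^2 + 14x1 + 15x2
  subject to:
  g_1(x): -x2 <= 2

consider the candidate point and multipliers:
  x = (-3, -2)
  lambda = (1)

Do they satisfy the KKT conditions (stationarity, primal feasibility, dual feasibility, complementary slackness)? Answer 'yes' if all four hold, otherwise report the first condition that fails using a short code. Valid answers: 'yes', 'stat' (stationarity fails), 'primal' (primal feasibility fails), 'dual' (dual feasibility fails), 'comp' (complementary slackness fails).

Gradient of f: grad f(x) = Q x + c = (1, 3)
Constraint values g_i(x) = a_i^T x - b_i:
  g_1((-3, -2)) = 0
Stationarity residual: grad f(x) + sum_i lambda_i a_i = (1, 2)
  -> stationarity FAILS
Primal feasibility (all g_i <= 0): OK
Dual feasibility (all lambda_i >= 0): OK
Complementary slackness (lambda_i * g_i(x) = 0 for all i): OK

Verdict: the first failing condition is stationarity -> stat.

stat


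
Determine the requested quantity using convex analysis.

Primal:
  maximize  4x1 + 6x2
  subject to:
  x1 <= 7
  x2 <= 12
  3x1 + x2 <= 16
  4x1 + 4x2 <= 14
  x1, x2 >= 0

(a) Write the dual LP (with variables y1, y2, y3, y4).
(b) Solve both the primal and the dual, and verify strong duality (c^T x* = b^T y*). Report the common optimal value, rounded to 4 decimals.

The standard primal-dual pair for 'max c^T x s.t. A x <= b, x >= 0' is:
  Dual:  min b^T y  s.t.  A^T y >= c,  y >= 0.

So the dual LP is:
  minimize  7y1 + 12y2 + 16y3 + 14y4
  subject to:
    y1 + 3y3 + 4y4 >= 4
    y2 + y3 + 4y4 >= 6
    y1, y2, y3, y4 >= 0

Solving the primal: x* = (0, 3.5).
  primal value c^T x* = 21.
Solving the dual: y* = (0, 0, 0, 1.5).
  dual value b^T y* = 21.
Strong duality: c^T x* = b^T y*. Confirmed.

21


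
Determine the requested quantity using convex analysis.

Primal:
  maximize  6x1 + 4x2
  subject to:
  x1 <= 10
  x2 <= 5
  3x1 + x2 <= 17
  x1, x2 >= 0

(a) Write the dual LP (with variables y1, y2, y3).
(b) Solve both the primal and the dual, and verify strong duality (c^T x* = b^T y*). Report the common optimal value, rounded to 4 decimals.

The standard primal-dual pair for 'max c^T x s.t. A x <= b, x >= 0' is:
  Dual:  min b^T y  s.t.  A^T y >= c,  y >= 0.

So the dual LP is:
  minimize  10y1 + 5y2 + 17y3
  subject to:
    y1 + 3y3 >= 6
    y2 + y3 >= 4
    y1, y2, y3 >= 0

Solving the primal: x* = (4, 5).
  primal value c^T x* = 44.
Solving the dual: y* = (0, 2, 2).
  dual value b^T y* = 44.
Strong duality: c^T x* = b^T y*. Confirmed.

44


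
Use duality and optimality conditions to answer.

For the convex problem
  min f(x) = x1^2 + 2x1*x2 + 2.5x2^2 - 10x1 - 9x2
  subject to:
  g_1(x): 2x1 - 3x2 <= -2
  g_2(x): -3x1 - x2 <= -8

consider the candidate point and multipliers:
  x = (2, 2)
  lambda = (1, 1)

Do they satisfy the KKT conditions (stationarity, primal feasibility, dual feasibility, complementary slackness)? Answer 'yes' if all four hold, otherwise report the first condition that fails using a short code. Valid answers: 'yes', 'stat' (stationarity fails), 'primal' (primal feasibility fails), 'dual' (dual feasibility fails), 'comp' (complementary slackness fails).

Gradient of f: grad f(x) = Q x + c = (-2, 5)
Constraint values g_i(x) = a_i^T x - b_i:
  g_1((2, 2)) = 0
  g_2((2, 2)) = 0
Stationarity residual: grad f(x) + sum_i lambda_i a_i = (-3, 1)
  -> stationarity FAILS
Primal feasibility (all g_i <= 0): OK
Dual feasibility (all lambda_i >= 0): OK
Complementary slackness (lambda_i * g_i(x) = 0 for all i): OK

Verdict: the first failing condition is stationarity -> stat.

stat


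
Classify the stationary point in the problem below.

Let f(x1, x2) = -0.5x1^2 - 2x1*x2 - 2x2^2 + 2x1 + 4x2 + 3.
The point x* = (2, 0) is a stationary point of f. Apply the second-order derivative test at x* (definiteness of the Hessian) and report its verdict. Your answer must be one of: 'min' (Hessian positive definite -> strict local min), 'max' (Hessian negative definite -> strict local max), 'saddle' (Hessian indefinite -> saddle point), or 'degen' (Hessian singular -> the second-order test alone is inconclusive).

Compute the Hessian H = grad^2 f:
  H = [[-1, -2], [-2, -4]]
Verify stationarity: grad f(x*) = H x* + g = (0, 0).
Eigenvalues of H: -5, 0.
H has a zero eigenvalue (singular; negative semidefinite but not definite), so H is neither positive definite, negative definite, nor indefinite. The second-order test alone is inconclusive -> degen.
(Indeed, f is constant along the null direction of H through x*, so x* is not a strict local extremum.)

degen


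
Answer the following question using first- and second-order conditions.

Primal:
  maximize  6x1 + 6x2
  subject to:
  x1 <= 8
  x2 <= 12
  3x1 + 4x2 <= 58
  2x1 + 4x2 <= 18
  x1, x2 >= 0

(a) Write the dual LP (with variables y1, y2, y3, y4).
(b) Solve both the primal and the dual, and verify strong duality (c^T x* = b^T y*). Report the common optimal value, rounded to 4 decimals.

The standard primal-dual pair for 'max c^T x s.t. A x <= b, x >= 0' is:
  Dual:  min b^T y  s.t.  A^T y >= c,  y >= 0.

So the dual LP is:
  minimize  8y1 + 12y2 + 58y3 + 18y4
  subject to:
    y1 + 3y3 + 2y4 >= 6
    y2 + 4y3 + 4y4 >= 6
    y1, y2, y3, y4 >= 0

Solving the primal: x* = (8, 0.5).
  primal value c^T x* = 51.
Solving the dual: y* = (3, 0, 0, 1.5).
  dual value b^T y* = 51.
Strong duality: c^T x* = b^T y*. Confirmed.

51


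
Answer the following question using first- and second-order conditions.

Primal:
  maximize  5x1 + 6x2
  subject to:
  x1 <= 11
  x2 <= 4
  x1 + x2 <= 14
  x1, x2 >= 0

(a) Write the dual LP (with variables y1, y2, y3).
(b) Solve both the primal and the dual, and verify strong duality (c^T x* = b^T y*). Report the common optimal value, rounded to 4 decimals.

The standard primal-dual pair for 'max c^T x s.t. A x <= b, x >= 0' is:
  Dual:  min b^T y  s.t.  A^T y >= c,  y >= 0.

So the dual LP is:
  minimize  11y1 + 4y2 + 14y3
  subject to:
    y1 + y3 >= 5
    y2 + y3 >= 6
    y1, y2, y3 >= 0

Solving the primal: x* = (10, 4).
  primal value c^T x* = 74.
Solving the dual: y* = (0, 1, 5).
  dual value b^T y* = 74.
Strong duality: c^T x* = b^T y*. Confirmed.

74


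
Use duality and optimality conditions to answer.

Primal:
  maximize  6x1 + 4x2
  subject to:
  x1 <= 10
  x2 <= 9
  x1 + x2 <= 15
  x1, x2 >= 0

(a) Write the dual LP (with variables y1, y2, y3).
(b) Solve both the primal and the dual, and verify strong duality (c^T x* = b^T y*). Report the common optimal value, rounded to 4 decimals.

The standard primal-dual pair for 'max c^T x s.t. A x <= b, x >= 0' is:
  Dual:  min b^T y  s.t.  A^T y >= c,  y >= 0.

So the dual LP is:
  minimize  10y1 + 9y2 + 15y3
  subject to:
    y1 + y3 >= 6
    y2 + y3 >= 4
    y1, y2, y3 >= 0

Solving the primal: x* = (10, 5).
  primal value c^T x* = 80.
Solving the dual: y* = (2, 0, 4).
  dual value b^T y* = 80.
Strong duality: c^T x* = b^T y*. Confirmed.

80


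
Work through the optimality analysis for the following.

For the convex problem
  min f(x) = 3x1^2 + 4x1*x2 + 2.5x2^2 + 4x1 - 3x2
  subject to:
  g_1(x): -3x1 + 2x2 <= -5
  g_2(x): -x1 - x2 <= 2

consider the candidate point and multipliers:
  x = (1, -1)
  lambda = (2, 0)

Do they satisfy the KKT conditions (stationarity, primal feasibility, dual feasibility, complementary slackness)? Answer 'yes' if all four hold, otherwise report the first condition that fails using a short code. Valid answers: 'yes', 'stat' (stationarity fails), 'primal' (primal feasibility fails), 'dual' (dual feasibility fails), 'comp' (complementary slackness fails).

Gradient of f: grad f(x) = Q x + c = (6, -4)
Constraint values g_i(x) = a_i^T x - b_i:
  g_1((1, -1)) = 0
  g_2((1, -1)) = -2
Stationarity residual: grad f(x) + sum_i lambda_i a_i = (0, 0)
  -> stationarity OK
Primal feasibility (all g_i <= 0): OK
Dual feasibility (all lambda_i >= 0): OK
Complementary slackness (lambda_i * g_i(x) = 0 for all i): OK

Verdict: yes, KKT holds.

yes


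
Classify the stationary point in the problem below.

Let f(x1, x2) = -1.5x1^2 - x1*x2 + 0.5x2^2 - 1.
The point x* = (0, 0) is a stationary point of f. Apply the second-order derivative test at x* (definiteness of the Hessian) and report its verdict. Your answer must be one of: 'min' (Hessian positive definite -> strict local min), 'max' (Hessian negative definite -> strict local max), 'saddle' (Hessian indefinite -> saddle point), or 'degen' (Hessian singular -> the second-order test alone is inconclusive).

Compute the Hessian H = grad^2 f:
  H = [[-3, -1], [-1, 1]]
Verify stationarity: grad f(x*) = H x* + g = (0, 0).
Eigenvalues of H: -3.2361, 1.2361.
Eigenvalues have mixed signs, so H is indefinite -> x* is a saddle point.

saddle


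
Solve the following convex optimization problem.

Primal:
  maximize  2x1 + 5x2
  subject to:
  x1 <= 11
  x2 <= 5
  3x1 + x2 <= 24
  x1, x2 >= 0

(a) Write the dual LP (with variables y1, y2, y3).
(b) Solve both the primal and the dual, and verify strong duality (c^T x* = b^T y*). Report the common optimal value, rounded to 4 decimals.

The standard primal-dual pair for 'max c^T x s.t. A x <= b, x >= 0' is:
  Dual:  min b^T y  s.t.  A^T y >= c,  y >= 0.

So the dual LP is:
  minimize  11y1 + 5y2 + 24y3
  subject to:
    y1 + 3y3 >= 2
    y2 + y3 >= 5
    y1, y2, y3 >= 0

Solving the primal: x* = (6.3333, 5).
  primal value c^T x* = 37.6667.
Solving the dual: y* = (0, 4.3333, 0.6667).
  dual value b^T y* = 37.6667.
Strong duality: c^T x* = b^T y*. Confirmed.

37.6667
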